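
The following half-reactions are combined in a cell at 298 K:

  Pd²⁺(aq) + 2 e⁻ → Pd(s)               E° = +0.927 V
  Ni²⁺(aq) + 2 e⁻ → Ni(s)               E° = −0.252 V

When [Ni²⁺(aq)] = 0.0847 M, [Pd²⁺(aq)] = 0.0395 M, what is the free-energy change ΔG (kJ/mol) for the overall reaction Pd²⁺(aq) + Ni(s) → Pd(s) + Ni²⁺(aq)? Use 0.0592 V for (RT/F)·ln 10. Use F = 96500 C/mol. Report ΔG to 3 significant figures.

The standard cell potential is +0.927 − (−0.252) = +1.179 V, with n = 2 electrons in the balanced equation.
Q = [Ni²⁺(aq)] / [Pd²⁺(aq)] = 2.14, so log Q = 0.331 and E = +1.179 − (0.0592/2)(0.331) = +1.1692 V.
ΔG = −nFE = −(2)(96500)(+1.1692) J/mol = −226 kJ/mol.

−226 kJ/mol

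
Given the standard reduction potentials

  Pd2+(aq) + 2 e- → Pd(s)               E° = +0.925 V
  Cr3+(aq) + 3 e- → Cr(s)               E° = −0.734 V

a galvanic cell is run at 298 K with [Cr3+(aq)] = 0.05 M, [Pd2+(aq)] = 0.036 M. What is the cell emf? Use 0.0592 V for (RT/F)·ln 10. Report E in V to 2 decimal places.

Since E°(Pd²⁺/Pd) > E°(Cr³⁺/Cr), Pd²⁺/Pd serves as the cathode.
E°cell = +0.925 − (−0.734) = +1.659 V, with n = 6 electrons transferred.
For the overall reaction 3 Pd2+(aq) + 2 Cr(s) → 3 Pd(s) + 2 Cr3+(aq), Q = [Cr3+(aq)]^2 / [Pd2+(aq)]^3 = 53.6, giving log Q = 1.729.
E = E° − (0.0592/n)·log Q = +1.659 − (0.0592/6)(1.729) = +1.64 V.

+1.64 V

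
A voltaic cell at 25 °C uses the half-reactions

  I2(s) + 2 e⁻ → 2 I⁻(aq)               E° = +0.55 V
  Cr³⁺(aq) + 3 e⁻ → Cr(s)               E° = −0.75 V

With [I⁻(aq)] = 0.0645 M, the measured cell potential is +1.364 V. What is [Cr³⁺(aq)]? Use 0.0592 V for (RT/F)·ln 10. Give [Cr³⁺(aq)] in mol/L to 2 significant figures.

With I₂/I⁻ at the cathode and Cr³⁺/Cr at the anode, E°cell = +0.55 − (−0.75) = +1.30 V (n = 6).
Since E = E° − (0.0592/n)·log Q, log Q = n(E° − E)/0.0592 = −6.486.
Balancing electrons gives 3 I2(s) + 2 Cr(s) → 6 I⁻(aq) + 2 Cr³⁺(aq); thus Q = [I⁻(aq)]^6·[Cr³⁺(aq)]^2.
Substituting the known concentrations and solving, log [Cr³⁺(aq)] = 0.328 and [Cr³⁺(aq)] = 2.1 M.

2.1 M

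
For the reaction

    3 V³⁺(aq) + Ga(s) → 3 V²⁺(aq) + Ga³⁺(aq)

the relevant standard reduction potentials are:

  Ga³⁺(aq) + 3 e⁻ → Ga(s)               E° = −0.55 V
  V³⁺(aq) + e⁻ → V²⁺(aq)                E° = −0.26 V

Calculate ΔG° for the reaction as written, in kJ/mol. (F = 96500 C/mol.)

In the reaction as written V³⁺(aq) is reduced, so the V³⁺/V²⁺ couple is the cathode and Ga³⁺/Ga is the anode.
E°cell = −0.26 − (−0.55) = +0.29 V; balancing electrons gives n = 3.
ΔG° = −nFE°cell = −(3)(96500)(+0.29) J/mol = −84.0 kJ/mol.

−84.0 kJ/mol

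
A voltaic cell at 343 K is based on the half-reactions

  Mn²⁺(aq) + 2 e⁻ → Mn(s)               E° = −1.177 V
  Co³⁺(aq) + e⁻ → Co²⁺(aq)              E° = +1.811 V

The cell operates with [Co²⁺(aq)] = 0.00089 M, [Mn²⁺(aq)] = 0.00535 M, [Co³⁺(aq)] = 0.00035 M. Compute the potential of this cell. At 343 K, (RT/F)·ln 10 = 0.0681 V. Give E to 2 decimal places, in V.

Co³⁺/Co²⁺ is reduced (cathode, E° = +1.811 V) and Mn²⁺/Mn is oxidized (anode).
E°cell = +1.811 − (−1.177) = +2.988 V, with n = 2 electrons transferred.
The balanced reaction is 2 Co³⁺(aq) + Mn(s) → 2 Co²⁺(aq) + Mn²⁺(aq), so Q = ([Co²⁺(aq)]^2·[Mn²⁺(aq)]) / [Co³⁺(aq)]^2 = 0.0346 and log Q = −1.461.
E = E° − (0.0681/n)·log Q = +2.988 − (0.0681/2)(−1.461) = +3.04 V.

+3.04 V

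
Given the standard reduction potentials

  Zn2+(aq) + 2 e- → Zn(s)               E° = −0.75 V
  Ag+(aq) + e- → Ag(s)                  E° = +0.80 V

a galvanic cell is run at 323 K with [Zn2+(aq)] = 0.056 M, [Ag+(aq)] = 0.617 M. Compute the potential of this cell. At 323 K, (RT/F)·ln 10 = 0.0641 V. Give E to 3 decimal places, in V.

+1.577 V

Since E°(Ag⁺/Ag) > E°(Zn²⁺/Zn), Ag⁺/Ag serves as the cathode.
The standard potential is +0.80 − (−0.75) = +1.55 V and the balanced reaction transfers n = 2 electrons.
For the overall reaction 2 Ag+(aq) + Zn(s) → 2 Ag(s) + Zn2+(aq), Q = [Zn2+(aq)] / [Ag+(aq)]^2 = 0.147, giving log Q = −0.832.
By the Nernst equation, E = +1.55 − (0.0641/2)·(−0.832) = +1.577 V.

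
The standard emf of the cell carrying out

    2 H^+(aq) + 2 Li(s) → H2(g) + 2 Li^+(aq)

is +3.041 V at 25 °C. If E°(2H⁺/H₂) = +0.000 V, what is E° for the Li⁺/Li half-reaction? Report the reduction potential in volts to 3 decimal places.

−3.041 V

In the reaction as written the 2H⁺/H₂ couple is reduced (cathode) and Li⁺/Li is oxidized (anode), so E°cell = E°(2H⁺/H₂) − E°(Li⁺/Li).
E°(Li⁺/Li) = E°(cathode) − E°cell = +0.000 − (+3.041) = −3.041 V.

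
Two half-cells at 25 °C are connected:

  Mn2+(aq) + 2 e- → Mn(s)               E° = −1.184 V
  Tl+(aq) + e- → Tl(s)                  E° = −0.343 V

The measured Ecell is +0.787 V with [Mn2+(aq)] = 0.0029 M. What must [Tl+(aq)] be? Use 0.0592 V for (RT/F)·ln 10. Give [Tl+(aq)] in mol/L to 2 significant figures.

0.0066 M

With Tl⁺/Tl at the cathode and Mn²⁺/Mn at the anode, E°cell = −0.343 − (−1.184) = +0.841 V (n = 2).
Since E = E° − (0.0592/n)·log Q, log Q = n(E° − E)/0.0592 = 1.824.
Balancing electrons gives 2 Tl+(aq) + Mn(s) → 2 Tl(s) + Mn2+(aq); thus Q = [Mn2+(aq)] / [Tl+(aq)]^2.
Isolating [Tl+(aq)] in Q = 10^{1.824} yields log [Tl+(aq)] = −2.181, i.e. 0.0066 M.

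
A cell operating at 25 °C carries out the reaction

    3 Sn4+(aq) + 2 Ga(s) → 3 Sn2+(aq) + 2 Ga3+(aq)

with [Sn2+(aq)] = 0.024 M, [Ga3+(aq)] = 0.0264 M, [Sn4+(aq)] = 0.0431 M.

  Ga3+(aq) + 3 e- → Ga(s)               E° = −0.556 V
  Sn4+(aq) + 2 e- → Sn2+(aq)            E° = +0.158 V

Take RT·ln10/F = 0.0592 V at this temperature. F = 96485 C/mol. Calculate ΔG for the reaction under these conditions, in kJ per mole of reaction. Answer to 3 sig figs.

−436 kJ/mol

The standard cell potential is +0.158 − (−0.556) = +0.714 V, with n = 6 electrons in the balanced equation.
The reaction quotient is ([Sn2+(aq)]^3·[Ga3+(aq)]^2) / [Sn4+(aq)]^3 = 0.00012; by Nernst, E = +0.714 − (0.0592/6)(−3.920) = +0.7527 V.
Then ΔG = −nFE = −6 × 96485 × +0.7527 J/mol = −436 kJ/mol.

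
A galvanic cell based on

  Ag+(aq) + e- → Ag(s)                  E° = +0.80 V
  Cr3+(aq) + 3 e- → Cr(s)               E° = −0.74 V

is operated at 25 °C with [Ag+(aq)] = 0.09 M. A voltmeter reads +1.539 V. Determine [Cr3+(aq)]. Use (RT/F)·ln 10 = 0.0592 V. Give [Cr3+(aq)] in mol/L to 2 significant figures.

0.00082 M

With Ag⁺/Ag at the cathode and Cr³⁺/Cr at the anode, E°cell = +0.80 − (−0.74) = +1.54 V (n = 3).
Since E = E° − (0.0592/n)·log Q, log Q = n(E° − E)/0.0592 = 0.051.
Balancing electrons gives 3 Ag+(aq) + Cr(s) → 3 Ag(s) + Cr3+(aq); thus Q = [Cr3+(aq)] / [Ag+(aq)]^3.
Isolating [Cr3+(aq)] in Q = 10^{0.051} yields log [Cr3+(aq)] = −3.086, i.e. 0.00082 M.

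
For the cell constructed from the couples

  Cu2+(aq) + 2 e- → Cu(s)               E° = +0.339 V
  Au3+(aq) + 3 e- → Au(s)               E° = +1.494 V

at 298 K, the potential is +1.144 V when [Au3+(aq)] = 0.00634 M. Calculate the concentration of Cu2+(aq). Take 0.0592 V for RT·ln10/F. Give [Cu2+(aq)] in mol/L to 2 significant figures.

0.081 M

Au³⁺/Au is the cathode (higher E°); E°cell = +1.494 − (+0.339) = +1.155 V with n = 6.
From the Nernst equation, log Q = n(E° − E)/0.0592 = 6·(+1.155 − (+1.144))/0.0592 = 1.115.
The balanced reaction is 2 Au3+(aq) + 3 Cu(s) → 2 Au(s) + 3 Cu2+(aq), so Q = [Cu2+(aq)]^3 / [Au3+(aq)]^2.
Isolating [Cu2+(aq)] in Q = 10^{1.115} yields log [Cu2+(aq)] = −1.094, i.e. 0.081 M.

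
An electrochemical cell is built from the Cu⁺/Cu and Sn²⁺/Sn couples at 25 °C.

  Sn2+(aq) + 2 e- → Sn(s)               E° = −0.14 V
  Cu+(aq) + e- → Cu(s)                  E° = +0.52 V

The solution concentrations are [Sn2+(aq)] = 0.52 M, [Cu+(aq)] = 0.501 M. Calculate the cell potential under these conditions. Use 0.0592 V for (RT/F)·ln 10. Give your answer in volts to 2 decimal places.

Cu⁺/Cu is reduced (cathode, E° = +0.52 V) and Sn²⁺/Sn is oxidized (anode).
E°cell = E°cat − E°an = +0.52 − (−0.14) = +0.66 V; n = 2.
For the overall reaction 2 Cu+(aq) + Sn(s) → 2 Cu(s) + Sn2+(aq), Q = [Sn2+(aq)] / [Cu+(aq)]^2 = 2.07, giving log Q = 0.316.
Applying E = E° − (RT ln10/nF)·log Q gives +0.66 − (0.0592/2)(0.316) = +0.65 V.

+0.65 V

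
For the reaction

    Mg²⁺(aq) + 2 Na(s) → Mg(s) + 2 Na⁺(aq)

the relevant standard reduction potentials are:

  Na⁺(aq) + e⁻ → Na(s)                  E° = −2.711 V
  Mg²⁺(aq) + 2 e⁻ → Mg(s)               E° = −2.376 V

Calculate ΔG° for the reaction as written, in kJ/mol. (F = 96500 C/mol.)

In the reaction as written Mg²⁺(aq) is reduced, so the Mg²⁺/Mg couple is the cathode and Na⁺/Na is the anode.
E°cell = −2.376 − (−2.711) = +0.335 V; balancing electrons gives n = 2.
ΔG° = −nFE°cell = −(2)(96500)(+0.335) J/mol = −64.7 kJ/mol.

−64.7 kJ/mol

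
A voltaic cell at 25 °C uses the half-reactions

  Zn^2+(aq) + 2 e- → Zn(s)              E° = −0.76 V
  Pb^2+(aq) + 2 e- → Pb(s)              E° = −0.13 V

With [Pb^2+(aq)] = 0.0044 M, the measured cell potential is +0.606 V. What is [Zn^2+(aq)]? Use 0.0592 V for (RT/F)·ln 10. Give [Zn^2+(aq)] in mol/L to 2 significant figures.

Pb²⁺/Pb is the cathode (higher E°); E°cell = −0.13 − (−0.76) = +0.63 V with n = 2.
Since E = E° − (0.0592/n)·log Q, log Q = n(E° − E)/0.0592 = 0.811.
The balanced reaction is Pb^2+(aq) + Zn(s) → Pb(s) + Zn^2+(aq), so Q = [Zn^2+(aq)] / [Pb^2+(aq)].
Solving for the unknown gives log [Zn^2+(aq)] = −1.546, so [Zn^2+(aq)] ≈ 0.028 M.

0.028 M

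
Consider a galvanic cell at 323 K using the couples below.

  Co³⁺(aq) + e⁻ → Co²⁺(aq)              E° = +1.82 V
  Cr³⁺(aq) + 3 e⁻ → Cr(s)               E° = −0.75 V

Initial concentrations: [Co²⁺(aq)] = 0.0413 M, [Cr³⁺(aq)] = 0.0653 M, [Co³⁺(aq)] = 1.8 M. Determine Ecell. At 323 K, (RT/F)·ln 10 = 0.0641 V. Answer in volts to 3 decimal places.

Co³⁺/Co²⁺ is reduced (cathode, E° = +1.82 V) and Cr³⁺/Cr is oxidized (anode).
E°cell = +1.82 − (−0.75) = +2.57 V, with n = 3 electrons transferred.
The balanced reaction is 3 Co³⁺(aq) + Cr(s) → 3 Co²⁺(aq) + Cr³⁺(aq), so Q = ([Co²⁺(aq)]^3·[Cr³⁺(aq)]) / [Co³⁺(aq)]^3 = 7.89×10^−7 and log Q = −6.103.
Applying E = E° − (RT ln10/nF)·log Q gives +2.57 − (0.0641/3)(−6.103) = +2.700 V.

+2.700 V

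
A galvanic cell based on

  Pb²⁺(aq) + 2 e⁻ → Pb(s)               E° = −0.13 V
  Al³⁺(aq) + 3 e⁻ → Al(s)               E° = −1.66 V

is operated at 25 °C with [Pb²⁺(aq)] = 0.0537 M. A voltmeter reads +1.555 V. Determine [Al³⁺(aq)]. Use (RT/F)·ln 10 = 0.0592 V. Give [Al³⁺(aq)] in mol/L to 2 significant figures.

Pb²⁺/Pb is the cathode (higher E°); E°cell = −0.13 − (−1.66) = +1.53 V with n = 6.
From the Nernst equation, log Q = n(E° − E)/0.0592 = 6·(+1.53 − (+1.555))/0.0592 = −2.534.
The balanced reaction is 3 Pb²⁺(aq) + 2 Al(s) → 3 Pb(s) + 2 Al³⁺(aq), so Q = [Al³⁺(aq)]^2 / [Pb²⁺(aq)]^3.
Solving for the unknown gives log [Al³⁺(aq)] = −3.172, so [Al³⁺(aq)] ≈ 0.00067 M.

0.00067 M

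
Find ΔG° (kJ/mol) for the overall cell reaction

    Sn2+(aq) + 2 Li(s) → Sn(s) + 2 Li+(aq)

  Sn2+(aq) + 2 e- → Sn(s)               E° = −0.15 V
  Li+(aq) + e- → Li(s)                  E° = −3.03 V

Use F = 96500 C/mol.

In the reaction as written Sn2+(aq) is reduced, so the Sn²⁺/Sn couple is the cathode and Li⁺/Li is the anode.
E°cell = −0.15 − (−3.03) = +2.88 V; balancing electrons gives n = 2.
ΔG° = −nFE°cell = −(2)(96500)(+2.88) J/mol = −556 kJ/mol.

−556 kJ/mol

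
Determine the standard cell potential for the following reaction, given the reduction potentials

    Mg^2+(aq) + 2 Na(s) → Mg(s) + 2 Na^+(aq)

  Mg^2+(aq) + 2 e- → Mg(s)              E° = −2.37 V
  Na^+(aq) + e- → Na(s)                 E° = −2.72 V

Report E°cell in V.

In the reaction as written, Mg^2+(aq) is reduced (cathode) and Na^+(aq) is produced by oxidation at the anode.
E°cell = E°(cathode) − E°(anode) = −2.37 − (−2.72) = +0.35 V.

+0.35 V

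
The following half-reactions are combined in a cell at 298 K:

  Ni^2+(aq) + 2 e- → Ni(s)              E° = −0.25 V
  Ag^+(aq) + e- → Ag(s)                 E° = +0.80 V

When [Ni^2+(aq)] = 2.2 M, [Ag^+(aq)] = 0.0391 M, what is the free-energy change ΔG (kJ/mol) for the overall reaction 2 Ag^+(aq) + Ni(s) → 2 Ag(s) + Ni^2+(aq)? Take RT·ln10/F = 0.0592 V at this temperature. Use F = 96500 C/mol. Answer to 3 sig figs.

The standard cell potential is +0.80 − (−0.25) = +1.05 V, with n = 2 electrons in the balanced equation.
Q = [Ni^2+(aq)] / [Ag^+(aq)]^2 = 1.44×10^3, so log Q = 3.158 and E = +1.05 − (0.0592/2)(3.158) = +0.9565 V.
Finally ΔG = −nFE = −(2)(96500 C/mol)(+0.9565 V) = −185 kJ/mol.

−185 kJ/mol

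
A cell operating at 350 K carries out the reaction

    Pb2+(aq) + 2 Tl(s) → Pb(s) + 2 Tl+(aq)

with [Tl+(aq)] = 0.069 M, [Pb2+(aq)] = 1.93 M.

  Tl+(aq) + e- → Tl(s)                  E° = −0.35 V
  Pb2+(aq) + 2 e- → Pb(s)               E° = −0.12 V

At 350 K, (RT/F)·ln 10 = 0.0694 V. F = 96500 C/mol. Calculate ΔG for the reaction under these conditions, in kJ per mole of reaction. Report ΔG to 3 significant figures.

−61.9 kJ/mol

The standard cell potential is −0.12 − (−0.35) = +0.23 V, with n = 2 electrons in the balanced equation.
Here Q = [Tl+(aq)]^2 / [Pb2+(aq)] = 0.00247 (log Q = −2.608), giving E = +0.23 − (0.0694/2)·(−2.608) = +0.3205 V.
ΔG = −nFE = −(2)(96500)(+0.3205) J/mol = −61.9 kJ/mol.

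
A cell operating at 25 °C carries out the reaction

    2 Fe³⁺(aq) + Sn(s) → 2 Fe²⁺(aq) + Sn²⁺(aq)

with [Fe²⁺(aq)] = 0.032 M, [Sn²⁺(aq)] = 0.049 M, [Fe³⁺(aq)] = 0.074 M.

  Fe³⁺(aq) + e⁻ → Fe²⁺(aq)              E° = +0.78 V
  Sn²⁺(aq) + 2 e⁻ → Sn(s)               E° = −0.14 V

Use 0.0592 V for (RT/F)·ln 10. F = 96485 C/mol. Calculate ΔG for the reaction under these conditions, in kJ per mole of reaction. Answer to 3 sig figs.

−189 kJ/mol

E°cell = +0.78 − (−0.14) = +0.92 V; the balanced reaction transfers n = 2 electrons.
The reaction quotient is ([Fe²⁺(aq)]^2·[Sn²⁺(aq)]) / [Fe³⁺(aq)]^2 = 0.00916; by Nernst, E = +0.92 − (0.0592/2)(−2.038) = +0.9803 V.
ΔG = −nFE = −(2)(96485)(+0.9803) J/mol = −189 kJ/mol.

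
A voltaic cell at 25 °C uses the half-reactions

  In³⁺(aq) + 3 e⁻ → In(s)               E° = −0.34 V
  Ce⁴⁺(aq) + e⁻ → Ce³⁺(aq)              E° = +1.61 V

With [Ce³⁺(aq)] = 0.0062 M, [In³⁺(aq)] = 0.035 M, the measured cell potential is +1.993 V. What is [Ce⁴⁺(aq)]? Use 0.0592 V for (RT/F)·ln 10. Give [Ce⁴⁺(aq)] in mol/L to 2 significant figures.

The Ce⁴⁺/Ce³⁺ couple has the larger reduction potential, so it is the cathode: E°cell = +1.61 − (−0.34) = +1.95 V and n = 3.
From the Nernst equation, log Q = n(E° − E)/0.0592 = 3·(+1.95 − (+1.993))/0.0592 = −2.179.
The balanced reaction is 3 Ce⁴⁺(aq) + In(s) → 3 Ce³⁺(aq) + In³⁺(aq), so Q = ([Ce³⁺(aq)]^3·[In³⁺(aq)]) / [Ce⁴⁺(aq)]^3.
Solving for the unknown gives log [Ce⁴⁺(aq)] = −1.967, so [Ce⁴⁺(aq)] ≈ 0.011 M.

0.011 M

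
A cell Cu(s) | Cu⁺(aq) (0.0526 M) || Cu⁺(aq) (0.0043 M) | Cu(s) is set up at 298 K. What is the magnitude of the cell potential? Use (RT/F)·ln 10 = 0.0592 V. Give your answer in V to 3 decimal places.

0.064 V

For a concentration cell E°cell = 0, since both electrodes use the same couple.
The compartment with the higher Cu⁺(aq) concentration (0.0526 M) acts as the cathode; ions are reduced there and produced at the dilute (0.0043 M) anode.
With n = 1, Ecell = −(0.0592/1)·log([dilute]/[conc]) = −(0.0592/1)·log(0.0043/0.0526) = +0.064 V.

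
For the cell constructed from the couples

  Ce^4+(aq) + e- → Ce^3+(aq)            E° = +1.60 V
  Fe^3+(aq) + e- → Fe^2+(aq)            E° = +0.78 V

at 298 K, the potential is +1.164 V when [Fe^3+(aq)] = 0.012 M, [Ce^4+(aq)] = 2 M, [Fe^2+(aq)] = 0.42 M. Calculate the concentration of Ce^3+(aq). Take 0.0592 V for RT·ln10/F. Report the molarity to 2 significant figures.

0.00011 M

The Ce⁴⁺/Ce³⁺ couple has the larger reduction potential, so it is the cathode: E°cell = +1.60 − (+0.78) = +0.82 V and n = 1.
Since E = E° − (0.0592/n)·log Q, log Q = n(E° − E)/0.0592 = −5.811.
The balanced reaction is Ce^4+(aq) + Fe^2+(aq) → Ce^3+(aq) + Fe^3+(aq), so Q = ([Ce^3+(aq)]·[Fe^3+(aq)]) / ([Ce^4+(aq)]·[Fe^2+(aq)]).
Solving for the unknown gives log [Ce^3+(aq)] = −3.966, so [Ce^3+(aq)] ≈ 0.00011 M.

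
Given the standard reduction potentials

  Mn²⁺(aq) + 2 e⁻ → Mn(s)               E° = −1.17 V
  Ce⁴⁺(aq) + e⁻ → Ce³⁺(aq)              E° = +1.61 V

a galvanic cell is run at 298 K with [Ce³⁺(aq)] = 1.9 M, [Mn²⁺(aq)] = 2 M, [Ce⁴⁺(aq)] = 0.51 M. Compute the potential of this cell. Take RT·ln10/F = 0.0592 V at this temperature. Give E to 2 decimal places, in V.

+2.74 V

Ce⁴⁺/Ce³⁺ is reduced (cathode, E° = +1.61 V) and Mn²⁺/Mn is oxidized (anode).
E°cell = +1.61 − (−1.17) = +2.78 V, with n = 2 electrons transferred.
Balancing gives 2 Ce⁴⁺(aq) + Mn(s) → 2 Ce³⁺(aq) + Mn²⁺(aq); hence Q = ([Ce³⁺(aq)]^2·[Mn²⁺(aq)]) / [Ce⁴⁺(aq)]^2 = 27.8 (log Q = 1.443).
By the Nernst equation, E = +2.78 − (0.0592/2)·(1.443) = +2.74 V.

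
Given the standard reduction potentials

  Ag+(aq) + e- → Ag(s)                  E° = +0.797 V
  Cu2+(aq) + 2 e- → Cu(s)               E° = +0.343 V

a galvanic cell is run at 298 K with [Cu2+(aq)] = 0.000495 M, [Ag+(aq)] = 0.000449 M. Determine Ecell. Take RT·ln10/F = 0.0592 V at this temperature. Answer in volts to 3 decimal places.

Since E°(Ag⁺/Ag) > E°(Cu²⁺/Cu), Ag⁺/Ag serves as the cathode.
The standard potential is +0.797 − (+0.343) = +0.454 V and the balanced reaction transfers n = 2 electrons.
For the overall reaction 2 Ag+(aq) + Cu(s) → 2 Ag(s) + Cu2+(aq), Q = [Cu2+(aq)] / [Ag+(aq)]^2 = 2.46×10^3, giving log Q = 3.390.
By the Nernst equation, E = +0.454 − (0.0592/2)·(3.390) = +0.354 V.

+0.354 V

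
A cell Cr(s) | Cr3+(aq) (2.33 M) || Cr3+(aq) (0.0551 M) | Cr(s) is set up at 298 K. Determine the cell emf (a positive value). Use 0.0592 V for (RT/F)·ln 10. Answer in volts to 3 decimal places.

For a concentration cell E°cell = 0, since both electrodes use the same couple.
The compartment with the higher Cr3+(aq) concentration (2.33 M) acts as the cathode; ions are reduced there and produced at the dilute (0.0551 M) anode.
With n = 3, Ecell = −(0.0592/3)·log([dilute]/[conc]) = −(0.0592/3)·log(0.0551/2.33) = +0.032 V.

0.032 V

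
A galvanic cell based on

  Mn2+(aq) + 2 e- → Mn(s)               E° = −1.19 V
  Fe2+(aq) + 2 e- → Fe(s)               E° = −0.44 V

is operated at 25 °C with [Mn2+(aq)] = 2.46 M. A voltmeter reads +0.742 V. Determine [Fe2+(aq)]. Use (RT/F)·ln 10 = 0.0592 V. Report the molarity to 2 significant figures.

1.3 M

Fe²⁺/Fe is the cathode (higher E°); E°cell = −0.44 − (−1.19) = +0.75 V with n = 2.
Since E = E° − (0.0592/n)·log Q, log Q = n(E° − E)/0.0592 = 0.270.
The balanced reaction is Fe2+(aq) + Mn(s) → Fe(s) + Mn2+(aq), so Q = [Mn2+(aq)] / [Fe2+(aq)].
Substituting the known concentrations and solving, log [Fe2+(aq)] = 0.121 and [Fe2+(aq)] = 1.3 M.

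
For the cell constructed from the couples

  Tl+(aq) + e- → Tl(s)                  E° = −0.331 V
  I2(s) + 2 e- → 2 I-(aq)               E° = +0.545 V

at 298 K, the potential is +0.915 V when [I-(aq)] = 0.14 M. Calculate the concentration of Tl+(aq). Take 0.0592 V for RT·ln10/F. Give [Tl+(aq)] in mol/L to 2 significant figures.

The I₂/I⁻ couple has the larger reduction potential, so it is the cathode: E°cell = +0.545 − (−0.331) = +0.876 V and n = 2.
Rearranging E = E° − (0.0592/n)·log Q gives log Q = 2(+0.876 − (+0.915))/0.0592 = −1.318.
For I2(s) + 2 Tl(s) → 2 I-(aq) + 2 Tl+(aq), the reaction quotient is Q = [I-(aq)]^2·[Tl+(aq)]^2.
Solving for the unknown gives log [Tl+(aq)] = 0.195, so [Tl+(aq)] ≈ 1.6 M.

1.6 M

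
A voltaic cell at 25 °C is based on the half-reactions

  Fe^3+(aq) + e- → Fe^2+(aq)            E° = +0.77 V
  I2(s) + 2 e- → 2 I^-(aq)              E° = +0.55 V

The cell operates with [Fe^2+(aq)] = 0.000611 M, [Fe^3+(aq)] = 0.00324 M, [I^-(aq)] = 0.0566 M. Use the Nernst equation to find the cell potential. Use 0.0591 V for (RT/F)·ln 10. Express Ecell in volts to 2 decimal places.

+0.19 V

Since E°(Fe³⁺/Fe²⁺) > E°(I₂/I⁻), Fe³⁺/Fe²⁺ serves as the cathode.
E°cell = E°cat − E°an = +0.77 − (+0.55) = +0.22 V; n = 2.
The balanced reaction is 2 Fe^3+(aq) + 2 I^-(aq) → 2 Fe^2+(aq) + I2(s), so Q = [Fe^2+(aq)]^2 / ([Fe^3+(aq)]^2·[I^-(aq)]^2) = 11.1 and log Q = 1.045.
E = E° − (0.0591/n)·log Q = +0.22 − (0.0591/2)(1.045) = +0.19 V.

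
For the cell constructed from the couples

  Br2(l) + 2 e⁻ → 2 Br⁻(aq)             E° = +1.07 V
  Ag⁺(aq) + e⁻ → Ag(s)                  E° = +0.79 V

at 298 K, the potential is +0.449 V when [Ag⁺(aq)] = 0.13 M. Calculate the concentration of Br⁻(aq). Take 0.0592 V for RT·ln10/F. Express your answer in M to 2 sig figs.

0.011 M

Br₂/Br⁻ is the cathode (higher E°); E°cell = +1.07 − (+0.79) = +0.28 V with n = 2.
Rearranging E = E° − (0.0592/n)·log Q gives log Q = 2(+0.28 − (+0.449))/0.0592 = −5.709.
For Br2(l) + 2 Ag(s) → 2 Br⁻(aq) + 2 Ag⁺(aq), the reaction quotient is Q = [Br⁻(aq)]^2·[Ag⁺(aq)]^2.
Isolating [Br⁻(aq)] in Q = 10^{−5.709} yields log [Br⁻(aq)] = −1.968, i.e. 0.011 M.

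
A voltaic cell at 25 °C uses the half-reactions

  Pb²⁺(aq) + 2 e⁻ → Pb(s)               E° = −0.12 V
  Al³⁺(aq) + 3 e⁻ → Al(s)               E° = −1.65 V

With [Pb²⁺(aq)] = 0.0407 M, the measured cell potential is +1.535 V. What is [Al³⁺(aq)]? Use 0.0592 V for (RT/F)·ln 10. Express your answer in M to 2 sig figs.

The Pb²⁺/Pb couple has the larger reduction potential, so it is the cathode: E°cell = −0.12 − (−1.65) = +1.53 V and n = 6.
Since E = E° − (0.0592/n)·log Q, log Q = n(E° − E)/0.0592 = −0.507.
The balanced reaction is 3 Pb²⁺(aq) + 2 Al(s) → 3 Pb(s) + 2 Al³⁺(aq), so Q = [Al³⁺(aq)]^2 / [Pb²⁺(aq)]^3.
Solving for the unknown gives log [Al³⁺(aq)] = −2.339, so [Al³⁺(aq)] ≈ 0.0046 M.

0.0046 M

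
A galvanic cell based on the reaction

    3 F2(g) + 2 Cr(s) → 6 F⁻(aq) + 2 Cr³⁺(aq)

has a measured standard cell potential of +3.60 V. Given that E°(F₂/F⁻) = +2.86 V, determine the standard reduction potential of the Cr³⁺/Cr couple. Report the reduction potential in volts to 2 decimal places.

−0.74 V

In the reaction as written the F₂/F⁻ couple is reduced (cathode) and Cr³⁺/Cr is oxidized (anode), so E°cell = E°(F₂/F⁻) − E°(Cr³⁺/Cr).
E°(Cr³⁺/Cr) = E°(cathode) − E°cell = +2.86 − (+3.60) = −0.74 V.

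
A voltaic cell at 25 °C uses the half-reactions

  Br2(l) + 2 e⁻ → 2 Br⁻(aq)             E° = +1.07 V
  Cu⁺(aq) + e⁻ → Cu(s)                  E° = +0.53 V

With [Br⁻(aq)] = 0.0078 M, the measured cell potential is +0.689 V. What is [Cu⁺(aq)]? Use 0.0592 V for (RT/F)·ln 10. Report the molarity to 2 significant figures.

0.39 M

Br₂/Br⁻ is the cathode (higher E°); E°cell = +1.07 − (+0.53) = +0.54 V with n = 2.
From the Nernst equation, log Q = n(E° − E)/0.0592 = 2·(+0.54 − (+0.689))/0.0592 = −5.034.
The balanced reaction is Br2(l) + 2 Cu(s) → 2 Br⁻(aq) + 2 Cu⁺(aq), so Q = [Br⁻(aq)]^2·[Cu⁺(aq)]^2.
Solving for the unknown gives log [Cu⁺(aq)] = −0.409, so [Cu⁺(aq)] ≈ 0.39 M.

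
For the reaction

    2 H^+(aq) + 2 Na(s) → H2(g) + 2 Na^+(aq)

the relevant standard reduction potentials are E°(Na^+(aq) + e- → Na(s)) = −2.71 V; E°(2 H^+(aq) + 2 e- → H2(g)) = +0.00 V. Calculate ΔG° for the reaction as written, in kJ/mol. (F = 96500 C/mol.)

−523 kJ/mol

In the reaction as written H^+(aq) is reduced, so the 2H⁺/H₂ couple is the cathode and Na⁺/Na is the anode.
E°cell = +0.00 − (−2.71) = +2.71 V; balancing electrons gives n = 2.
ΔG° = −nFE°cell = −(2)(96500)(+2.71) J/mol = −523 kJ/mol.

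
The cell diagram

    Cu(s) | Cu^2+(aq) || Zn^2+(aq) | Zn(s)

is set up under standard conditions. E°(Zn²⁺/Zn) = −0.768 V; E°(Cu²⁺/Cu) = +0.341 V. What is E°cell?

−1.109 V

By convention the left-hand electrode in cell notation is the anode (oxidation) and the right-hand electrode is the cathode (reduction).
E°cell = E°(right) − E°(left) = −0.768 − (+0.341) = −1.109 V.
The negative sign shows that, as written, the cell would require an external voltage to drive the reaction.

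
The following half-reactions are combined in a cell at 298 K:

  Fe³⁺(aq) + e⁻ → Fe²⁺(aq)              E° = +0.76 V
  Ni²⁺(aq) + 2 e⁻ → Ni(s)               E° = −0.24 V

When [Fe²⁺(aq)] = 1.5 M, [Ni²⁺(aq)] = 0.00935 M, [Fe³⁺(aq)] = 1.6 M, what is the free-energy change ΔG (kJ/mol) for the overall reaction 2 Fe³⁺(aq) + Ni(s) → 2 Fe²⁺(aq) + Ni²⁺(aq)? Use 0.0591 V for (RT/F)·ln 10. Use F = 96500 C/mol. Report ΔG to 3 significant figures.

−205 kJ/mol

E°cell = +0.76 − (−0.24) = +1.00 V; the balanced reaction transfers n = 2 electrons.
Here Q = ([Fe²⁺(aq)]^2·[Ni²⁺(aq)]) / [Fe³⁺(aq)]^2 = 0.00822 (log Q = −2.085), giving E = +1.00 − (0.0591/2)·(−2.085) = +1.0616 V.
Finally ΔG = −nFE = −(2)(96500 C/mol)(+1.0616 V) = −205 kJ/mol.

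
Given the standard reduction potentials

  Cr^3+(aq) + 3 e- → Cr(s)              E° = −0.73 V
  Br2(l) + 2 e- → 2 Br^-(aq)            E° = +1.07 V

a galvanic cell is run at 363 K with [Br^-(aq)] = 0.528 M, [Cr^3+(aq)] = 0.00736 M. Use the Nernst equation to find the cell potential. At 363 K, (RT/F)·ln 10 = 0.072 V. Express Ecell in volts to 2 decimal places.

The Br₂/Br⁻ couple has the more positive E°, so it is the cathode; Cr³⁺/Cr is the anode.
The standard potential is +1.07 − (−0.73) = +1.80 V and the balanced reaction transfers n = 6 electrons.
For the overall reaction 3 Br2(l) + 2 Cr(s) → 6 Br^-(aq) + 2 Cr^3+(aq), Q = [Br^-(aq)]^6·[Cr^3+(aq)]^2 = 1.17×10^−6, giving log Q = −5.930.
E = E° − (0.072/n)·log Q = +1.80 − (0.072/6)(−5.930) = +1.87 V.

+1.87 V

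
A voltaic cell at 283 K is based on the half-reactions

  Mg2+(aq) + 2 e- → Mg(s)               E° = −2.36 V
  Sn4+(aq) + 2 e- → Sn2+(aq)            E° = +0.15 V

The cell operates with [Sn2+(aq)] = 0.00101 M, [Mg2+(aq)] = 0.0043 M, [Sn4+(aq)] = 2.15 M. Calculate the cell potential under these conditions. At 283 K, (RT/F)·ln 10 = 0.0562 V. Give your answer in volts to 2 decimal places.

+2.67 V

The Sn⁴⁺/Sn²⁺ couple has the more positive E°, so it is the cathode; Mg²⁺/Mg is the anode.
E°cell = +0.15 − (−2.36) = +2.51 V, with n = 2 electrons transferred.
Balancing gives Sn4+(aq) + Mg(s) → Sn2+(aq) + Mg2+(aq); hence Q = ([Sn2+(aq)]·[Mg2+(aq)]) / [Sn4+(aq)] = 2.02×10^−6 (log Q = −5.695).
By the Nernst equation, E = +2.51 − (0.0562/2)·(−5.695) = +2.67 V.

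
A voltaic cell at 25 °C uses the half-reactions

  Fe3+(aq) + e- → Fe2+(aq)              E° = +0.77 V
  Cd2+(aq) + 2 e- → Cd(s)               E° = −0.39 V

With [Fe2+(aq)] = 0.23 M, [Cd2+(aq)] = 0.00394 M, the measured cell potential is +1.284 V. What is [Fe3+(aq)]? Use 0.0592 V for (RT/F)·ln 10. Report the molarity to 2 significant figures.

The Fe³⁺/Fe²⁺ couple has the larger reduction potential, so it is the cathode: E°cell = +0.77 − (−0.39) = +1.16 V and n = 2.
Since E = E° − (0.0592/n)·log Q, log Q = n(E° − E)/0.0592 = −4.189.
For 2 Fe3+(aq) + Cd(s) → 2 Fe2+(aq) + Cd2+(aq), the reaction quotient is Q = ([Fe2+(aq)]^2·[Cd2+(aq)]) / [Fe3+(aq)]^2.
Isolating [Fe3+(aq)] in Q = 10^{−4.189} yields log [Fe3+(aq)] = 0.254, i.e. 1.8 M.

1.8 M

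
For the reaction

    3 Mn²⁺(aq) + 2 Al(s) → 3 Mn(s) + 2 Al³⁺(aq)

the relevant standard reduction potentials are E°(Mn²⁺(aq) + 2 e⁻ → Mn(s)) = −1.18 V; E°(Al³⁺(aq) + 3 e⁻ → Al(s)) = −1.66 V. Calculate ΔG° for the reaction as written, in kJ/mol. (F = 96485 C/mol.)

−278 kJ/mol

In the reaction as written Mn²⁺(aq) is reduced, so the Mn²⁺/Mn couple is the cathode and Al³⁺/Al is the anode.
E°cell = −1.18 − (−1.66) = +0.48 V; balancing electrons gives n = 6.
ΔG° = −nFE°cell = −(6)(96485)(+0.48) J/mol = −278 kJ/mol.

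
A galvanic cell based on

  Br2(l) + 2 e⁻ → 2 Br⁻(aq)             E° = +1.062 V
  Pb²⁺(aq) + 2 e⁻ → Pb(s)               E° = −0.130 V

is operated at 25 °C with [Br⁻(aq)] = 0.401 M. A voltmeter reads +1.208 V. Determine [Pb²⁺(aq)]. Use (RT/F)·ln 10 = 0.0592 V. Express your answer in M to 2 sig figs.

1.8 M

Br₂/Br⁻ is the cathode (higher E°); E°cell = +1.062 − (−0.130) = +1.192 V with n = 2.
From the Nernst equation, log Q = n(E° − E)/0.0592 = 2·(+1.192 − (+1.208))/0.0592 = −0.541.
The balanced reaction is Br2(l) + Pb(s) → 2 Br⁻(aq) + Pb²⁺(aq), so Q = [Br⁻(aq)]^2·[Pb²⁺(aq)].
Isolating [Pb²⁺(aq)] in Q = 10^{−0.541} yields log [Pb²⁺(aq)] = 0.253, i.e. 1.8 M.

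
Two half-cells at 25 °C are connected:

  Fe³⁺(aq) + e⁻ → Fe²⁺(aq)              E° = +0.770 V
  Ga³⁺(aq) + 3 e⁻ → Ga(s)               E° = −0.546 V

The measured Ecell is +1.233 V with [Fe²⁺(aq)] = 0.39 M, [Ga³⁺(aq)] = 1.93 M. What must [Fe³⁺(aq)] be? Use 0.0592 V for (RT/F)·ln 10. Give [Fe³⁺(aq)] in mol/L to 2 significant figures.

With Fe³⁺/Fe²⁺ at the cathode and Ga³⁺/Ga at the anode, E°cell = +0.770 − (−0.546) = +1.316 V (n = 3).
Rearranging E = E° − (0.0592/n)·log Q gives log Q = 3(+1.316 − (+1.233))/0.0592 = 4.206.
For 3 Fe³⁺(aq) + Ga(s) → 3 Fe²⁺(aq) + Ga³⁺(aq), the reaction quotient is Q = ([Fe²⁺(aq)]^3·[Ga³⁺(aq)]) / [Fe³⁺(aq)]^3.
Isolating [Fe³⁺(aq)] in Q = 10^{4.206} yields log [Fe³⁺(aq)] = −1.716, i.e. 0.019 M.

0.019 M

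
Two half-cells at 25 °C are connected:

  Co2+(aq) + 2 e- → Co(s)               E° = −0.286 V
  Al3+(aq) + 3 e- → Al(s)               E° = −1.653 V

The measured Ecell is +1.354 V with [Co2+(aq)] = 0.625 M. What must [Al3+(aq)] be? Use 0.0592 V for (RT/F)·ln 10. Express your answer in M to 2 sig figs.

The Co²⁺/Co couple has the larger reduction potential, so it is the cathode: E°cell = −0.286 − (−1.653) = +1.367 V and n = 6.
Rearranging E = E° − (0.0592/n)·log Q gives log Q = 6(+1.367 − (+1.354))/0.0592 = 1.318.
For 3 Co2+(aq) + 2 Al(s) → 3 Co(s) + 2 Al3+(aq), the reaction quotient is Q = [Al3+(aq)]^2 / [Co2+(aq)]^3.
Isolating [Al3+(aq)] in Q = 10^{1.318} yields log [Al3+(aq)] = 0.353, i.e. 2.3 M.

2.3 M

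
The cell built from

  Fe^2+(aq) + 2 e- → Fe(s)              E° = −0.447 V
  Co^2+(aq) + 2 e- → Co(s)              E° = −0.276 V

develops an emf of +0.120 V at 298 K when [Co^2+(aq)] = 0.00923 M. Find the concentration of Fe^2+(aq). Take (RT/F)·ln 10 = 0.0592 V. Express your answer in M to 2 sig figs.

The Co²⁺/Co couple has the larger reduction potential, so it is the cathode: E°cell = −0.276 − (−0.447) = +0.171 V and n = 2.
Rearranging E = E° − (0.0592/n)·log Q gives log Q = 2(+0.171 − (+0.120))/0.0592 = 1.723.
Balancing electrons gives Co^2+(aq) + Fe(s) → Co(s) + Fe^2+(aq); thus Q = [Fe^2+(aq)] / [Co^2+(aq)].
Isolating [Fe^2+(aq)] in Q = 10^{1.723} yields log [Fe^2+(aq)] = −0.312, i.e. 0.49 M.

0.49 M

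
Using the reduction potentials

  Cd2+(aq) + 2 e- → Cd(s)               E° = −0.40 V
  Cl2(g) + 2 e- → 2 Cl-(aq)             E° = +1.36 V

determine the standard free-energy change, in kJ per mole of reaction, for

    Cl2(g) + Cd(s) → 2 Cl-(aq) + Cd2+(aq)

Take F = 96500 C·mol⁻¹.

In the reaction as written Cl2(g) is reduced, so the Cl₂/Cl⁻ couple is the cathode and Cd²⁺/Cd is the anode.
E°cell = +1.36 − (−0.40) = +1.76 V; balancing electrons gives n = 2.
ΔG° = −nFE°cell = −(2)(96500)(+1.76) J/mol = −340 kJ/mol.

−340 kJ/mol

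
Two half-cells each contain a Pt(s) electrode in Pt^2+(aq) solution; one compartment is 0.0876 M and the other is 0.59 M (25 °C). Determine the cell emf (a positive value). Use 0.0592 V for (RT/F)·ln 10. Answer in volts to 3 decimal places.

0.025 V

For a concentration cell E°cell = 0, since both electrodes use the same couple.
The compartment with the higher Pt^2+(aq) concentration (0.59 M) acts as the cathode; ions are reduced there and produced at the dilute (0.0876 M) anode.
With n = 2, Ecell = −(0.0592/2)·log([dilute]/[conc]) = −(0.0592/2)·log(0.0876/0.59) = +0.025 V.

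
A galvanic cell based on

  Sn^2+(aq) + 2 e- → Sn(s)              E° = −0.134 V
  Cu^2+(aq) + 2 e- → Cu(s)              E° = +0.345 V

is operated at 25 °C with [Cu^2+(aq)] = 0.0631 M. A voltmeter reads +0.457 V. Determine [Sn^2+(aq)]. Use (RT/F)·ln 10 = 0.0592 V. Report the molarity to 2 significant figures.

Cu²⁺/Cu is the cathode (higher E°); E°cell = +0.345 − (−0.134) = +0.479 V with n = 2.
Rearranging E = E° − (0.0592/n)·log Q gives log Q = 2(+0.479 − (+0.457))/0.0592 = 0.743.
The balanced reaction is Cu^2+(aq) + Sn(s) → Cu(s) + Sn^2+(aq), so Q = [Sn^2+(aq)] / [Cu^2+(aq)].
Solving for the unknown gives log [Sn^2+(aq)] = −0.457, so [Sn^2+(aq)] ≈ 0.35 M.

0.35 M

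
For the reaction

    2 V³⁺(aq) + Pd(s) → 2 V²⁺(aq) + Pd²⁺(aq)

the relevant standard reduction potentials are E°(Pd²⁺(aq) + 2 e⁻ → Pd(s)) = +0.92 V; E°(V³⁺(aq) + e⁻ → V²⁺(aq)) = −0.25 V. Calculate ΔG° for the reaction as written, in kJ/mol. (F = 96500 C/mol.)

+226 kJ/mol

In the reaction as written V³⁺(aq) is reduced, so the V³⁺/V²⁺ couple is the cathode and Pd²⁺/Pd is the anode.
E°cell = −0.25 − (+0.92) = −1.17 V; balancing electrons gives n = 2.
ΔG° = −nFE°cell = −(2)(96500)(−1.17) J/mol = +226 kJ/mol.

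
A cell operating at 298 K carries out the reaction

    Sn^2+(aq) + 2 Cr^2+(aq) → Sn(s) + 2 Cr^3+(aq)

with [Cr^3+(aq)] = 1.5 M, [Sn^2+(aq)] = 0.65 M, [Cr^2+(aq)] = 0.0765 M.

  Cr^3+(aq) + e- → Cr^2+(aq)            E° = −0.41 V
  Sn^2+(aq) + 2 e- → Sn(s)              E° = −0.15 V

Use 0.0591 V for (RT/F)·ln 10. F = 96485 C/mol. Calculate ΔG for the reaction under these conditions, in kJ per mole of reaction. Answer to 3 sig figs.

−34.4 kJ/mol

E°cell = −0.15 − (−0.41) = +0.26 V; the balanced reaction transfers n = 2 electrons.
Here Q = [Cr^3+(aq)]^2 / ([Sn^2+(aq)]·[Cr^2+(aq)]^2) = 591 (log Q = 2.772), giving E = +0.26 − (0.0591/2)·(2.772) = +0.1781 V.
ΔG = −nFE = −(2)(96485)(+0.1781) J/mol = −34.4 kJ/mol.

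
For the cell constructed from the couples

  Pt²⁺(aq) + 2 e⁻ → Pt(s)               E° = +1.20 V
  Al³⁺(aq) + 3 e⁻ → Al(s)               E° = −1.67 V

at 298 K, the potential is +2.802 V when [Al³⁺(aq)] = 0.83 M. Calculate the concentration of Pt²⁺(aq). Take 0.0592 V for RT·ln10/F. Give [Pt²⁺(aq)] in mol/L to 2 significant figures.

With Pt²⁺/Pt at the cathode and Al³⁺/Al at the anode, E°cell = +1.20 − (−1.67) = +2.87 V (n = 6).
From the Nernst equation, log Q = n(E° − E)/0.0592 = 6·(+2.87 − (+2.802))/0.0592 = 6.892.
For 3 Pt²⁺(aq) + 2 Al(s) → 3 Pt(s) + 2 Al³⁺(aq), the reaction quotient is Q = [Al³⁺(aq)]^2 / [Pt²⁺(aq)]^3.
Solving for the unknown gives log [Pt²⁺(aq)] = −2.351, so [Pt²⁺(aq)] ≈ 0.0045 M.

0.0045 M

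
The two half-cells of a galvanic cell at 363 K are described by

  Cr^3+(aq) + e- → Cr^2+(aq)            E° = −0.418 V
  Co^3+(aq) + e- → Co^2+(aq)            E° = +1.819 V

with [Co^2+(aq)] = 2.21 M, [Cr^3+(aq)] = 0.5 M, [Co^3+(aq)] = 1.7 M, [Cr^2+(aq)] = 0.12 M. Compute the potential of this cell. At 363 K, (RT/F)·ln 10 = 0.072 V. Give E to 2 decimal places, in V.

Co³⁺/Co²⁺ is reduced (cathode, E° = +1.819 V) and Cr³⁺/Cr²⁺ is oxidized (anode).
The standard potential is +1.819 − (−0.418) = +2.237 V and the balanced reaction transfers n = 1 electron.
Balancing gives Co^3+(aq) + Cr^2+(aq) → Co^2+(aq) + Cr^3+(aq); hence Q = ([Co^2+(aq)]·[Cr^3+(aq)]) / ([Co^3+(aq)]·[Cr^2+(aq)]) = 5.42 (log Q = 0.734).
E = E° − (0.072/n)·log Q = +2.237 − (0.072/1)(0.734) = +2.18 V.

+2.18 V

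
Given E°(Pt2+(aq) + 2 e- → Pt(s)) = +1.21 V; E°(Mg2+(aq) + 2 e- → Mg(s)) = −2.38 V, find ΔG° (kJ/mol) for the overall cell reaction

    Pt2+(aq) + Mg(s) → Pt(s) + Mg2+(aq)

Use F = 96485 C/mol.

−693 kJ/mol

In the reaction as written Pt2+(aq) is reduced, so the Pt²⁺/Pt couple is the cathode and Mg²⁺/Mg is the anode.
E°cell = +1.21 − (−2.38) = +3.59 V; balancing electrons gives n = 2.
ΔG° = −nFE°cell = −(2)(96485)(+3.59) J/mol = −693 kJ/mol.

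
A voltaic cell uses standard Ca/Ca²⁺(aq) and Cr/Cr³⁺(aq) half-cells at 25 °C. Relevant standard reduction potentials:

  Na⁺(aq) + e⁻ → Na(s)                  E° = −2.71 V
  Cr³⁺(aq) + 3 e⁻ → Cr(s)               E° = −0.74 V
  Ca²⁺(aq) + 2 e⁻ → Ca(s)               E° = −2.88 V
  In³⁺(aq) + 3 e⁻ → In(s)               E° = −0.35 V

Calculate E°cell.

+2.14 V

The Cr³⁺/Cr couple has the higher E°, so Cr ion is reduced (cathode) and Ca is oxidized (anode).
E°cell = E°(cathode) − E°(anode) = −0.74 − (−2.88) = +2.14 V.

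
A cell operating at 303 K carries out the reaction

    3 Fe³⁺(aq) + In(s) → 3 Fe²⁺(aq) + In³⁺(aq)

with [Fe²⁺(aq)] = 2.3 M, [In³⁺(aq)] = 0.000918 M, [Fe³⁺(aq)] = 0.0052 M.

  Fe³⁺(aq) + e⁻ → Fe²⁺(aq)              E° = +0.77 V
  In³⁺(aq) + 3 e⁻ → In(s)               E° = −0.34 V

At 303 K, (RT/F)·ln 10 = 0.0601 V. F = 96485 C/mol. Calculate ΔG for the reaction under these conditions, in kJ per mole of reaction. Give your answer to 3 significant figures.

−293 kJ/mol

With Fe³⁺/Fe²⁺ reduced at the cathode, E°cell = +0.77 − (−0.34) = +1.11 V and n = 3.
Q = ([Fe²⁺(aq)]^3·[In³⁺(aq)]) / [Fe³⁺(aq)]^3 = 7.94×10^4, so log Q = 4.900 and E = +1.11 − (0.0601/3)(4.900) = +1.0118 V.
Then ΔG = −nFE = −3 × 96485 × +1.0118 J/mol = −293 kJ/mol.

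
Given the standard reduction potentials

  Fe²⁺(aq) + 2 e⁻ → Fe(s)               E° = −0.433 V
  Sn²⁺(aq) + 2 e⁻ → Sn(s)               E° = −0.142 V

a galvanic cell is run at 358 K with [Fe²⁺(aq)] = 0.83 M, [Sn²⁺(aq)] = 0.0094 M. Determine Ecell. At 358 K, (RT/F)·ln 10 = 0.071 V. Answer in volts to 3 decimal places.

Since E°(Sn²⁺/Sn) > E°(Fe²⁺/Fe), Sn²⁺/Sn serves as the cathode.
The standard potential is −0.142 − (−0.433) = +0.291 V and the balanced reaction transfers n = 2 electrons.
For the overall reaction Sn²⁺(aq) + Fe(s) → Sn(s) + Fe²⁺(aq), Q = [Fe²⁺(aq)] / [Sn²⁺(aq)] = 88.3, giving log Q = 1.946.
By the Nernst equation, E = +0.291 − (0.071/2)·(1.946) = +0.222 V.

+0.222 V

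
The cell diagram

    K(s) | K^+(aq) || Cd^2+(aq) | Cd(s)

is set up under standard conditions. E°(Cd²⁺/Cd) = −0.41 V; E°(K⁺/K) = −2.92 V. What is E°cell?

+2.51 V

By convention the left-hand electrode in cell notation is the anode (oxidation) and the right-hand electrode is the cathode (reduction).
E°cell = E°(right) − E°(left) = −0.41 − (−2.92) = +2.51 V.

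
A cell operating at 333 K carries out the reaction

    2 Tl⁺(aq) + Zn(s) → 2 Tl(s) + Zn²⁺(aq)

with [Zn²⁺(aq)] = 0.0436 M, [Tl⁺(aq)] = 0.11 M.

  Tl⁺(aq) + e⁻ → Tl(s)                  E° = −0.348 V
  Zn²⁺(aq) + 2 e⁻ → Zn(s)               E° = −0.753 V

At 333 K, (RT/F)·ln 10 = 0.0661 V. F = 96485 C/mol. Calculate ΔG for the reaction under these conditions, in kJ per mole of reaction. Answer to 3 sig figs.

The standard cell potential is −0.348 − (−0.753) = +0.405 V, with n = 2 electrons in the balanced equation.
The reaction quotient is [Zn²⁺(aq)] / [Tl⁺(aq)]^2 = 3.6; by Nernst, E = +0.405 − (0.0661/2)(0.557) = +0.3866 V.
Then ΔG = −nFE = −2 × 96485 × +0.3866 J/mol = −74.6 kJ/mol.

−74.6 kJ/mol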